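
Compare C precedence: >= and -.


'-' is additive (level 9); '>=' is relational (level 7)
Higher level binds tighter
'-' has higher precedence than '>='


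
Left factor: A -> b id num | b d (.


Common prefix: 'b'
Factored: A -> b A', A' -> id num | d (


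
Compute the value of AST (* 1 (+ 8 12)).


Evaluate inner: (+ 8 12) = 20
Evaluate root: (* 1 20) = 20
Result: 20


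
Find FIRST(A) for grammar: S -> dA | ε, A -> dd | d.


Per alternative of A: FIRST(dd) = {d}; FIRST(d) = {d}
FIRST(A) = {d}


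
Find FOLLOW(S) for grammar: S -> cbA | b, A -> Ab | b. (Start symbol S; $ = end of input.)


$ ∈ FOLLOW(S). For each A -> αBβ: add FIRST(β)\{ε} to FOLLOW(B); if β nullable, add FOLLOW(A).
FOLLOW(S) = {$}


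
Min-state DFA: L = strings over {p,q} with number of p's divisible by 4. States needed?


Track (count of p) mod 4: states 0..3, accept at 0
Minimal DFA: 4 states


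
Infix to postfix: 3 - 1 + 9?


Left to right (same or higher precedence on left)
Postfix: 3 1 - 9 +


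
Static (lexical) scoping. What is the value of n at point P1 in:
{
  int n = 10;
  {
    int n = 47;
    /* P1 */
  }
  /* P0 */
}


n declared in the same block as P1
n = 47


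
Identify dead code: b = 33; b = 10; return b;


first assignment to b is overwritten before any read
Dead: 'b = 33'


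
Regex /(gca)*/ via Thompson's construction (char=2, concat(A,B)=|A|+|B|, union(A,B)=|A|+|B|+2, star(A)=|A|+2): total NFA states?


Syntax tree has 3 char leaf(s), 0 union(s), 1 star(s)
chars contribute 3×2 = 6; each union adds +2; each star adds +2
Total: 6 + 0 + 2 = 8 states


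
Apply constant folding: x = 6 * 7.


6 * 7 = 42 at compile time
Optimized: x = 42


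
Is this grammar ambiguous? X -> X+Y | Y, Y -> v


precedence layered via separate nonterminal Y: deterministic
Unambiguous


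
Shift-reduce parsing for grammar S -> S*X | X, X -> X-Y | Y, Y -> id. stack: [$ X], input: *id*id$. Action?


lookahead ∉ {-} so X won't extend; reduce S -> X
Action: reduce (S -> X)


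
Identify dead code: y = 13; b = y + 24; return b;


y is read by b's definition; b is returned
No dead code


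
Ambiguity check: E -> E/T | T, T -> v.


precedence layered via separate nonterminal T: deterministic
Unambiguous


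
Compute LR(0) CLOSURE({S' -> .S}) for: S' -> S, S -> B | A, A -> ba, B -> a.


Start: S' -> .S
For each item with dot before a nonterminal B, add B -> .γ for every B-production
Closure: [S' -> .S, S -> .B, S -> .A, B -> .a, A -> .ba]


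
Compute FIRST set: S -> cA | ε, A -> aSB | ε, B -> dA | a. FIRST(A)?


Per alternative of A: FIRST(aSB) = {a}; FIRST(ε) = {ε}
FIRST(A) = {a, ε}


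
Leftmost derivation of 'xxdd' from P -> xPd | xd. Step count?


Derivation: P => xPd => xxdd
Steps: 2


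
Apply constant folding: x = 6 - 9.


6 - 9 = -3 at compile time
Optimized: x = -3


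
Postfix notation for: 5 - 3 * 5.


* has higher precedence, evaluate 3*5 first
Postfix: 5 3 5 * -


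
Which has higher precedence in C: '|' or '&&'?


'|' is bitwise OR (level 3); '&&' is logical AND (level 2)
Higher level binds tighter
'|' has higher precedence than '&&'


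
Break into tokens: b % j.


Scan left to right, longest-match per lexeme
Tokens: ID(b), OP(%), ID(j)


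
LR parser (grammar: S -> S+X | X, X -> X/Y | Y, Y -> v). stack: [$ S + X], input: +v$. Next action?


handle 'S+X' on top; lookahead ∈ FOLLOW(S) = {+, $}
Action: reduce (S -> S+X)


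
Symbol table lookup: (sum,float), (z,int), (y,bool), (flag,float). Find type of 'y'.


Lookup 'y' → type bool


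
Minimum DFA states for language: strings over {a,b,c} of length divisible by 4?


Track length mod 4: states 0..3, accept at 0
Minimal DFA: 4 states


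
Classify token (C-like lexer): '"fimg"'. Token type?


Pattern: double-quoted sequence
Type: STRING_LITERAL


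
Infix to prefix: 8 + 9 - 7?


left-to-right (same/higher precedence on left): tree is (- (+ 8 9) 7)
Prefix: - + 8 9 7


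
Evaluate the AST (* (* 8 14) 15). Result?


Evaluate inner: (* 8 14) = 112
Evaluate root: (* 112 15) = 1680
Result: 1680


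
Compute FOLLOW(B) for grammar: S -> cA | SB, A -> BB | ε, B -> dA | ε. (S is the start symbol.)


$ ∈ FOLLOW(S). For each A -> αBβ: add FIRST(β)\{ε} to FOLLOW(B); if β nullable, add FOLLOW(A).
FOLLOW(B) = {$, d}


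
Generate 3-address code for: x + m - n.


Break into single-operator statements:
t1 = x + m
t2 = t1 - n


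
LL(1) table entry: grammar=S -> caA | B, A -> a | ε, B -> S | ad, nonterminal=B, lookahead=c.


For [B, c]: 'c' ∈ FIRST(S)
Entry: B -> S


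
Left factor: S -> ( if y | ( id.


Common prefix: '('
Factored: S -> ( S', S' -> if y | id


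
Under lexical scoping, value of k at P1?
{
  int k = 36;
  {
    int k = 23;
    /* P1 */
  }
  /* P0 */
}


k declared in the same block as P1
k = 23


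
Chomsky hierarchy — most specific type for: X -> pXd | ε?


Single nonterminal LHS, but p^n d^n is not regular
Classification: Type 2 (Context-Free)


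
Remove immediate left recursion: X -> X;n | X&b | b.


Left-recursive alternatives: X;n, X&b; non-recursive: b
Introduce X': X -> bX', X' -> ;nX' | &bX' | ε


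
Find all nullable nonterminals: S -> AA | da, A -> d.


A nonterminal is nullable iff some alternative derives ε (directly, or every symbol in it is nullable)
Nullable: {}


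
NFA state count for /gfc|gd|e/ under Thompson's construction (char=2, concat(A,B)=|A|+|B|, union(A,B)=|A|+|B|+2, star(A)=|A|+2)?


Syntax tree has 6 char leaf(s), 2 union(s), 0 star(s)
chars contribute 6×2 = 12; each union adds +2; each star adds +2
Total: 12 + 4 + 0 = 16 states


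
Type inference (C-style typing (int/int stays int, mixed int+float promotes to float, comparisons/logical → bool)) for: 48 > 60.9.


Operand types: int > float
Rule: comparison yields bool
Result type: bool


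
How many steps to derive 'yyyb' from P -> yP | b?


Derivation: P => yP => yyP => yyyP => yyyb
Steps: 4


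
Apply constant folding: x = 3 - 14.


3 - 14 = -11 at compile time
Optimized: x = -11


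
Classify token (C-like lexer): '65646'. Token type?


Pattern: digits only
Type: INTEGER_LITERAL


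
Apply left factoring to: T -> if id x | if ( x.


Common prefix: 'if'
Factored: T -> if T', T' -> id x | ( x


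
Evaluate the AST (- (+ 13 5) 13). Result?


Evaluate inner: (+ 13 5) = 18
Evaluate root: (- 18 13) = 5
Result: 5


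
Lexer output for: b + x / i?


Scan left to right, longest-match per lexeme
Tokens: ID(b), OP(+), ID(x), OP(/), ID(i)


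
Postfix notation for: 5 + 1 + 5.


Left to right (same or higher precedence on left)
Postfix: 5 1 + 5 +


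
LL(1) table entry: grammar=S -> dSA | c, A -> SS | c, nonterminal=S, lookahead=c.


For [S, c]: 'c' ∈ FIRST(c)
Entry: S -> c


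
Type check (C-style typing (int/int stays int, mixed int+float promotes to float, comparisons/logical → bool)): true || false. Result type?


Operand types: bool || bool
Rule: logical operators take bool operands and yield bool
Result type: bool


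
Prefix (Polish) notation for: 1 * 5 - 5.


left-to-right (same/higher precedence on left): tree is (- (* 1 5) 5)
Prefix: - * 1 5 5


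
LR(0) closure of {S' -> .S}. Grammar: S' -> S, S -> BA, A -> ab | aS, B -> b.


Start: S' -> .S
For each item with dot before a nonterminal B, add B -> .γ for every B-production
Closure: [S' -> .S, S -> .BA, B -> .b]


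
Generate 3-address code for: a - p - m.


Break into single-operator statements:
t1 = a - p
t2 = t1 - m


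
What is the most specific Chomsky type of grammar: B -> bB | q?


Right-linear: every RHS is a terminal or a terminal followed by one nonterminal
Classification: Type 3 (Regular)


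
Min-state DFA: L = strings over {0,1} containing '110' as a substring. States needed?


KMP-style automaton: 3 progress states + 1 absorbing accept = 4
Minimal DFA: 4 states


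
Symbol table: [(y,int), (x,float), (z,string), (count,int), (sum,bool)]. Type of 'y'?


Lookup 'y' → type int


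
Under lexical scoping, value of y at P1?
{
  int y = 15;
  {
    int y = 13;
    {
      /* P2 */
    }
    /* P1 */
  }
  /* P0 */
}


y declared in the same block as P1
y = 13


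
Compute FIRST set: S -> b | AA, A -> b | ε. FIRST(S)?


Per alternative of S: FIRST(b) = {b}; FIRST(AA) = {b, ε}
FIRST(S) = {b, ε}


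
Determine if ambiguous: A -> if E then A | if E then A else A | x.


dangling else: 'if E then if E then x else x' parses two ways
Ambiguous


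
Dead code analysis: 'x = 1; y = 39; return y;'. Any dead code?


x is assigned but never read
Dead: 'x = 1'


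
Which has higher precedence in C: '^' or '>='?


'>=' is relational (level 7); '^' is bitwise XOR (level 4)
Higher level binds tighter
'>=' has higher precedence than '^'


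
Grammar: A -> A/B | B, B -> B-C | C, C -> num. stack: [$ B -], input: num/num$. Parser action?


no handle; shift 'num'
Action: shift


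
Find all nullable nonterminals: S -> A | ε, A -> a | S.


A nonterminal is nullable iff some alternative derives ε (directly, or every symbol in it is nullable)
Nullable: {A, S}


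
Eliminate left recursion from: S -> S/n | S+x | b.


Left-recursive alternatives: S/n, S+x; non-recursive: b
Introduce S': S -> bS', S' -> /nS' | +xS' | ε


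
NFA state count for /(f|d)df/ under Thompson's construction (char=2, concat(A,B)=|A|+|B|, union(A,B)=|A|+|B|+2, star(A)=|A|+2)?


Syntax tree has 4 char leaf(s), 1 union(s), 0 star(s)
chars contribute 4×2 = 8; each union adds +2; each star adds +2
Total: 8 + 2 + 0 = 10 states


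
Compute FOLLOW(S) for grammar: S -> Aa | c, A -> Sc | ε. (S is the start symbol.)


$ ∈ FOLLOW(S). For each A -> αBβ: add FIRST(β)\{ε} to FOLLOW(B); if β nullable, add FOLLOW(A).
FOLLOW(S) = {$, c}


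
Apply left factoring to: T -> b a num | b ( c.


Common prefix: 'b'
Factored: T -> b T', T' -> a num | ( c


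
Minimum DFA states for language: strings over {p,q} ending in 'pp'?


Track the longest suffix of input matching a prefix of 'pp': 3 classes (prefixes of length 0..2)
Minimal DFA: 3 states


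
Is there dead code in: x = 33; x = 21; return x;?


first assignment to x is overwritten before any read
Dead: 'x = 33'


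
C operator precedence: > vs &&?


'>' is relational (level 7); '&&' is logical AND (level 2)
Higher level binds tighter
'>' has higher precedence than '&&'


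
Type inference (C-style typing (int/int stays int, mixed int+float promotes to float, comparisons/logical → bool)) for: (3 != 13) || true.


Operand types: bool || bool
Rule: logical operators take bool operands and yield bool
Result type: bool


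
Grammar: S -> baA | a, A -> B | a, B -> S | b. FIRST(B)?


Per alternative of B: FIRST(S) = {a, b}; FIRST(b) = {b}
FIRST(B) = {a, b}


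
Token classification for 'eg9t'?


Pattern: letter/underscore followed by alphanumerics, not a keyword
Type: IDENTIFIER


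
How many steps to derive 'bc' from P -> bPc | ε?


Derivation: P => bPc => bc
Steps: 2


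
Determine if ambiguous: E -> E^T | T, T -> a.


precedence layered via separate nonterminal T: deterministic
Unambiguous


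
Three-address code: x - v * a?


Break into single-operator statements:
t1 = v * a
t2 = x - t1


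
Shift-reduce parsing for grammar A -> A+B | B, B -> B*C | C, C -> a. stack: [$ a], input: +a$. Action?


'a' on top is the handle for C -> a
Action: reduce (C -> a)


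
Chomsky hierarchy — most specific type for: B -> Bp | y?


Left-linear: every RHS is a terminal or one nonterminal followed by a terminal
Classification: Type 3 (Regular)


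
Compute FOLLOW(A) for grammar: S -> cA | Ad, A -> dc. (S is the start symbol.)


$ ∈ FOLLOW(S). For each A -> αBβ: add FIRST(β)\{ε} to FOLLOW(B); if β nullable, add FOLLOW(A).
FOLLOW(A) = {$, d}


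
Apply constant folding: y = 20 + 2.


20 + 2 = 22 at compile time
Optimized: y = 22


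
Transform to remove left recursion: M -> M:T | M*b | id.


Left-recursive alternatives: M:T, M*b; non-recursive: id
Introduce M': M -> idM', M' -> :TM' | *bM' | ε


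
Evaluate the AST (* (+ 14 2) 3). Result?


Evaluate inner: (+ 14 2) = 16
Evaluate root: (* 16 3) = 48
Result: 48


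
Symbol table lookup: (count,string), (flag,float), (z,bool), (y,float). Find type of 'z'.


Lookup 'z' → type bool


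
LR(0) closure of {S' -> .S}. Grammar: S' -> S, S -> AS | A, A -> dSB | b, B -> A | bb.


Start: S' -> .S
For each item with dot before a nonterminal B, add B -> .γ for every B-production
Closure: [S' -> .S, S -> .AS, S -> .A, A -> .dSB, A -> .b]


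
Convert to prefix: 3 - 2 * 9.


'*' binds tighter: tree is (- 3 (* 2 9))
Prefix: - 3 * 2 9


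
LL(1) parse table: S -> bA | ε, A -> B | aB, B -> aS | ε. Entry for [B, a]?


For [B, a]: 'a' ∈ FIRST(aS)
Entry: B -> aS


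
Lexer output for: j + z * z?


Scan left to right, longest-match per lexeme
Tokens: ID(j), OP(+), ID(z), OP(*), ID(z)


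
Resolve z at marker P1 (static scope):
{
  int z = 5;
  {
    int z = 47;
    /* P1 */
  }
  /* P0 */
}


z declared in the same block as P1
z = 47


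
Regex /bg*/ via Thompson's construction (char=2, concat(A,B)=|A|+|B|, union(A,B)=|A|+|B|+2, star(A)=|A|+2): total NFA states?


Syntax tree has 2 char leaf(s), 0 union(s), 1 star(s)
chars contribute 2×2 = 4; each union adds +2; each star adds +2
Total: 4 + 0 + 2 = 6 states


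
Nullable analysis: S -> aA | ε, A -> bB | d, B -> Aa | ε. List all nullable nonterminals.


A nonterminal is nullable iff some alternative derives ε (directly, or every symbol in it is nullable)
Nullable: {B, S}


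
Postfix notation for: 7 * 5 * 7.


Left to right (same or higher precedence on left)
Postfix: 7 5 * 7 *


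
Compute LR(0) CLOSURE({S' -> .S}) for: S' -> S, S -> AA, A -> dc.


Start: S' -> .S
For each item with dot before a nonterminal B, add B -> .γ for every B-production
Closure: [S' -> .S, S -> .AA, A -> .dc]


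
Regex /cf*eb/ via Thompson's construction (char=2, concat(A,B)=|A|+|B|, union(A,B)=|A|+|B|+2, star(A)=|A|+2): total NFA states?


Syntax tree has 4 char leaf(s), 0 union(s), 1 star(s)
chars contribute 4×2 = 8; each union adds +2; each star adds +2
Total: 8 + 0 + 2 = 10 states


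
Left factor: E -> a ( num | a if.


Common prefix: 'a'
Factored: E -> a E', E' -> ( num | if


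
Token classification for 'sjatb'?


Pattern: letter/underscore followed by alphanumerics, not a keyword
Type: IDENTIFIER


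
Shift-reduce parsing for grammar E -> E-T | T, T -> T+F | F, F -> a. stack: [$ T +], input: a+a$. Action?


no handle; shift 'a'
Action: shift


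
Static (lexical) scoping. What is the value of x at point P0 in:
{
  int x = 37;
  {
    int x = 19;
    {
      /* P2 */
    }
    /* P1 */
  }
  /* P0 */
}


x declared in the same block as P0
x = 37


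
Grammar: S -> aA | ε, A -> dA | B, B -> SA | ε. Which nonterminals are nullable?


A nonterminal is nullable iff some alternative derives ε (directly, or every symbol in it is nullable)
Nullable: {A, B, S}


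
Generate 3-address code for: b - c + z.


Break into single-operator statements:
t1 = b - c
t2 = t1 + z


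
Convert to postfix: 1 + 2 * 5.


* has higher precedence, evaluate 2*5 first
Postfix: 1 2 5 * +


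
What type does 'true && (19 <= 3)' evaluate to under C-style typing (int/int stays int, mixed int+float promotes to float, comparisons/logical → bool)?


Operand types: bool && bool
Rule: logical operators take bool operands and yield bool
Result type: bool


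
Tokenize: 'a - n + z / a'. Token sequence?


Scan left to right, longest-match per lexeme
Tokens: ID(a), OP(-), ID(n), OP(+), ID(z), OP(/), ID(a)


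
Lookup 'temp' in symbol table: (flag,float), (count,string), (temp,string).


Lookup 'temp' → type string


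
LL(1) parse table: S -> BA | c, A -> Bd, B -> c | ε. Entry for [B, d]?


For [B, d]: ε is nullable and 'd' ∈ FOLLOW(B)
Entry: B -> ε


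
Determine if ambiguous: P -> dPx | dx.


balanced d^n…x^n: each string has a unique parse
Unambiguous


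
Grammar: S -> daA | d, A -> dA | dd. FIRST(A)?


Per alternative of A: FIRST(dA) = {d}; FIRST(dd) = {d}
FIRST(A) = {d}


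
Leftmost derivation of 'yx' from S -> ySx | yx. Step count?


Derivation: S => yx
Steps: 1


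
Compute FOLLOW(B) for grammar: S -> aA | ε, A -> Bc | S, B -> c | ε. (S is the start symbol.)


$ ∈ FOLLOW(S). For each A -> αBβ: add FIRST(β)\{ε} to FOLLOW(B); if β nullable, add FOLLOW(A).
FOLLOW(B) = {c}


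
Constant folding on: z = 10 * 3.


10 * 3 = 30 at compile time
Optimized: z = 30


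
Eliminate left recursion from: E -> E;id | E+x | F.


Left-recursive alternatives: E;id, E+x; non-recursive: F
Introduce E': E -> FE', E' -> ;idE' | +xE' | ε


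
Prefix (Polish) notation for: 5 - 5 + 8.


left-to-right (same/higher precedence on left): tree is (+ (- 5 5) 8)
Prefix: + - 5 5 8


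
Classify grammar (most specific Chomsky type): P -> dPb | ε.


Single nonterminal LHS, but d^n b^n is not regular
Classification: Type 2 (Context-Free)


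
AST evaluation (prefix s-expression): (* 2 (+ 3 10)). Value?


Evaluate inner: (+ 3 10) = 13
Evaluate root: (* 2 13) = 26
Result: 26


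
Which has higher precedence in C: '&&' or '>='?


'>=' is relational (level 7); '&&' is logical AND (level 2)
Higher level binds tighter
'>=' has higher precedence than '&&'


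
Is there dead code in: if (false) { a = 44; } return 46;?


condition is constant false, so the whole block is unreachable
Dead: 'if (false) { a = 44; }'


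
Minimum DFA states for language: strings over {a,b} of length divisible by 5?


Track length mod 5: states 0..4, accept at 0
Minimal DFA: 5 states


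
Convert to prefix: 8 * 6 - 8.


left-to-right (same/higher precedence on left): tree is (- (* 8 6) 8)
Prefix: - * 8 6 8


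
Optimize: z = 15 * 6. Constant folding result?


15 * 6 = 90 at compile time
Optimized: z = 90


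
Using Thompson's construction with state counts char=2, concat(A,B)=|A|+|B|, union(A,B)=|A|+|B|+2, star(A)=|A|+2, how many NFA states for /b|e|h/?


Syntax tree has 3 char leaf(s), 2 union(s), 0 star(s)
chars contribute 3×2 = 6; each union adds +2; each star adds +2
Total: 6 + 4 + 0 = 10 states


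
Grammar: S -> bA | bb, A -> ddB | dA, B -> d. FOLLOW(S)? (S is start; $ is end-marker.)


$ ∈ FOLLOW(S). For each A -> αBβ: add FIRST(β)\{ε} to FOLLOW(B); if β nullable, add FOLLOW(A).
FOLLOW(S) = {$}


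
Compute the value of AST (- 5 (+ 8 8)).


Evaluate inner: (+ 8 8) = 16
Evaluate root: (- 5 16) = -11
Result: -11


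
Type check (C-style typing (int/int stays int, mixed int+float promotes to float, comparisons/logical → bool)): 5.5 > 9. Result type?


Operand types: float > int
Rule: comparison yields bool
Result type: bool


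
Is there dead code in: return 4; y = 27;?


statement follows a return and is unreachable
Dead: 'y = 27'


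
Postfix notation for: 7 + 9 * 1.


* has higher precedence, evaluate 9*1 first
Postfix: 7 9 1 * +


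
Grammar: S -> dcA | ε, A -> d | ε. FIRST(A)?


Per alternative of A: FIRST(d) = {d}; FIRST(ε) = {ε}
FIRST(A) = {d, ε}


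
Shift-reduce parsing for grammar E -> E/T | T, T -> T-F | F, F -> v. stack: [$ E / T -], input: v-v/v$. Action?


no handle; shift 'v'
Action: shift


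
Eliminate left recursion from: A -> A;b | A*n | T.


Left-recursive alternatives: A;b, A*n; non-recursive: T
Introduce A': A -> TA', A' -> ;bA' | *nA' | ε


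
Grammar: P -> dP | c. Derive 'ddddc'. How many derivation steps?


Derivation: P => dP => ddP => dddP => ddddP => ddddc
Steps: 5


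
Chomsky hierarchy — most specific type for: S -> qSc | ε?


Single nonterminal LHS, but q^n c^n is not regular
Classification: Type 2 (Context-Free)


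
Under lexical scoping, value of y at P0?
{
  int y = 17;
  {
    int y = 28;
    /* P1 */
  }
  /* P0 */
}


y declared in the same block as P0
y = 17


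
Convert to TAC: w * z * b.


Break into single-operator statements:
t1 = w * z
t2 = t1 * b


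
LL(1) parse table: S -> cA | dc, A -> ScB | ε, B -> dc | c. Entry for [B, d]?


For [B, d]: 'd' ∈ FIRST(dc)
Entry: B -> dc


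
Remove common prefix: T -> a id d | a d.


Common prefix: 'a'
Factored: T -> a T', T' -> id d | d


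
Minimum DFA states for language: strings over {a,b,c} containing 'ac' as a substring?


KMP-style automaton: 2 progress states + 1 absorbing accept = 3
Minimal DFA: 3 states


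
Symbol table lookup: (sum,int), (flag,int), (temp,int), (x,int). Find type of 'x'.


Lookup 'x' → type int


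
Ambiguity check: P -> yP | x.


right-linear, alternatives start with distinct terminals 'y' vs 'x': unique leftmost derivation
Unambiguous


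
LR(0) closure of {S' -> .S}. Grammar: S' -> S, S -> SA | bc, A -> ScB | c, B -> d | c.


Start: S' -> .S
For each item with dot before a nonterminal B, add B -> .γ for every B-production
Closure: [S' -> .S, S -> .SA, S -> .bc]


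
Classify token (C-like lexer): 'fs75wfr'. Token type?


Pattern: letter/underscore followed by alphanumerics, not a keyword
Type: IDENTIFIER


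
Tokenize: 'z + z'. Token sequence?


Scan left to right, longest-match per lexeme
Tokens: ID(z), OP(+), ID(z)


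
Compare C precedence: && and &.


'&' is bitwise AND (level 5); '&&' is logical AND (level 2)
Higher level binds tighter
'&' has higher precedence than '&&'


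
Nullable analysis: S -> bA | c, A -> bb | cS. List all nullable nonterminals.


A nonterminal is nullable iff some alternative derives ε (directly, or every symbol in it is nullable)
Nullable: {}


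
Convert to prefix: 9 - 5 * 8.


'*' binds tighter: tree is (- 9 (* 5 8))
Prefix: - 9 * 5 8


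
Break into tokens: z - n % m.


Scan left to right, longest-match per lexeme
Tokens: ID(z), OP(-), ID(n), OP(%), ID(m)


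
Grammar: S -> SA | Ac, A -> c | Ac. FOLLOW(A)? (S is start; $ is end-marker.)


$ ∈ FOLLOW(S). For each A -> αBβ: add FIRST(β)\{ε} to FOLLOW(B); if β nullable, add FOLLOW(A).
FOLLOW(A) = {$, c}


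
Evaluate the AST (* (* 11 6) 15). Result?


Evaluate inner: (* 11 6) = 66
Evaluate root: (* 66 15) = 990
Result: 990


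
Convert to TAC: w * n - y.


Break into single-operator statements:
t1 = w * n
t2 = t1 - y


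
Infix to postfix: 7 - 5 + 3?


Left to right (same or higher precedence on left)
Postfix: 7 5 - 3 +


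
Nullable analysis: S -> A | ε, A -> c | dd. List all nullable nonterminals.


A nonterminal is nullable iff some alternative derives ε (directly, or every symbol in it is nullable)
Nullable: {S}


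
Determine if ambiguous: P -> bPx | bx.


balanced b^n…x^n: each string has a unique parse
Unambiguous


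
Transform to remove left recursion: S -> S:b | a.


Left-recursive alternatives: S:b; non-recursive: a
Introduce S': S -> aS', S' -> :bS' | ε


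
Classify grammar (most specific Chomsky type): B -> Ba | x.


Left-linear: every RHS is a terminal or one nonterminal followed by a terminal
Classification: Type 3 (Regular)


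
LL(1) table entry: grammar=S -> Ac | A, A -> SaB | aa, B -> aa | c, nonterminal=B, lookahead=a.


For [B, a]: 'a' ∈ FIRST(aa)
Entry: B -> aa


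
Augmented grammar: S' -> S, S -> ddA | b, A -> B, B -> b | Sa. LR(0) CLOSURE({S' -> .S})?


Start: S' -> .S
For each item with dot before a nonterminal B, add B -> .γ for every B-production
Closure: [S' -> .S, S -> .ddA, S -> .b]


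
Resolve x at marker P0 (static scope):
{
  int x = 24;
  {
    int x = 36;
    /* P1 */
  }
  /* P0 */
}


x declared in the same block as P0
x = 24


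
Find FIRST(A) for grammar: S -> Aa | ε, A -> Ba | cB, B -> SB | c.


Per alternative of A: FIRST(Ba) = {c}; FIRST(cB) = {c}
FIRST(A) = {c}


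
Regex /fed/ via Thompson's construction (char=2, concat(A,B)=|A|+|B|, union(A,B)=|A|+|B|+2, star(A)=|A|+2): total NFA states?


Syntax tree has 3 char leaf(s), 0 union(s), 0 star(s)
chars contribute 3×2 = 6; each union adds +2; each star adds +2
Total: 6 + 0 + 0 = 6 states


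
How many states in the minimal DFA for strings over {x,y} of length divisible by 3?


Track length mod 3: states 0..2, accept at 0
Minimal DFA: 3 states


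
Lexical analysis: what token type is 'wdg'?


Pattern: letter/underscore followed by alphanumerics, not a keyword
Type: IDENTIFIER


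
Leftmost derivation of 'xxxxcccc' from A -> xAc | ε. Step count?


Derivation: A => xAc => xxAcc => xxxAccc => xxxxAcccc => xxxxcccc
Steps: 5


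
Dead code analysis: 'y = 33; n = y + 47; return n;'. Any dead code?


y is read by n's definition; n is returned
No dead code


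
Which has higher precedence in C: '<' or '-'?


'-' is additive (level 9); '<' is relational (level 7)
Higher level binds tighter
'-' has higher precedence than '<'


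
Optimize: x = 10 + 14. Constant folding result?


10 + 14 = 24 at compile time
Optimized: x = 24


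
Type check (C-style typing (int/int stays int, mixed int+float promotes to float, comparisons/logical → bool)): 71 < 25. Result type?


Operand types: int < int
Rule: comparison yields bool
Result type: bool


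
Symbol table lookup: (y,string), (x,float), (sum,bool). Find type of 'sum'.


Lookup 'sum' → type bool


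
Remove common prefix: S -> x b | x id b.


Common prefix: 'x'
Factored: S -> x S', S' -> b | id b


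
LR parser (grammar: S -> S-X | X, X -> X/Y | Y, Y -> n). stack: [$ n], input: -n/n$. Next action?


'n' on top is the handle for Y -> n
Action: reduce (Y -> n)


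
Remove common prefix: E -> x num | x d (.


Common prefix: 'x'
Factored: E -> x E', E' -> num | d (


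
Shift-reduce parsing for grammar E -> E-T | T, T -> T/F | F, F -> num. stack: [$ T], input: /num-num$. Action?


shift '/' to continue T -> T/F
Action: shift


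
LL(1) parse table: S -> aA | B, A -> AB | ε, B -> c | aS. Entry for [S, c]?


For [S, c]: 'c' ∈ FIRST(B)
Entry: S -> B


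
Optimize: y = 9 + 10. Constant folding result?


9 + 10 = 19 at compile time
Optimized: y = 19


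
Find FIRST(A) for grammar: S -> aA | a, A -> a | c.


Per alternative of A: FIRST(a) = {a}; FIRST(c) = {c}
FIRST(A) = {a, c}


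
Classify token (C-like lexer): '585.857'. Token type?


Pattern: digits with a decimal point
Type: FLOAT_LITERAL


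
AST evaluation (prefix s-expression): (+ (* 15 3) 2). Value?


Evaluate inner: (* 15 3) = 45
Evaluate root: (+ 45 2) = 47
Result: 47


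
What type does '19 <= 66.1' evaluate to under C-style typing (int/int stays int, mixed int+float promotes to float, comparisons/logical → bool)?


Operand types: int <= float
Rule: comparison yields bool
Result type: bool


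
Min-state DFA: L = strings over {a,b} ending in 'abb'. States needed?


Track the longest suffix of input matching a prefix of 'abb': 4 classes (prefixes of length 0..3)
Minimal DFA: 4 states


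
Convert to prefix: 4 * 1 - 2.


left-to-right (same/higher precedence on left): tree is (- (* 4 1) 2)
Prefix: - * 4 1 2


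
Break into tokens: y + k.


Scan left to right, longest-match per lexeme
Tokens: ID(y), OP(+), ID(k)


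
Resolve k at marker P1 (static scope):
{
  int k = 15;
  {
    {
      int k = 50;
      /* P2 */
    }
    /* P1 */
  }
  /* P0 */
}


P1's block does not declare k; resolves to the enclosing declaration at depth 0
k = 15


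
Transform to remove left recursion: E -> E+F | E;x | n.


Left-recursive alternatives: E+F, E;x; non-recursive: n
Introduce E': E -> nE', E' -> +FE' | ;xE' | ε


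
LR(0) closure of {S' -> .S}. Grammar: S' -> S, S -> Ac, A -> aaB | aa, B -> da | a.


Start: S' -> .S
For each item with dot before a nonterminal B, add B -> .γ for every B-production
Closure: [S' -> .S, S -> .Ac, A -> .aaB, A -> .aa]


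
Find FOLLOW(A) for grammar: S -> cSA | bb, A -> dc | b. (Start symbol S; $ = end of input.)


$ ∈ FOLLOW(S). For each A -> αBβ: add FIRST(β)\{ε} to FOLLOW(B); if β nullable, add FOLLOW(A).
FOLLOW(A) = {$, b, d}


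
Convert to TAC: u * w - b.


Break into single-operator statements:
t1 = u * w
t2 = t1 - b


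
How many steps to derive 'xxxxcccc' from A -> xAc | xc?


Derivation: A => xAc => xxAcc => xxxAccc => xxxxcccc
Steps: 4


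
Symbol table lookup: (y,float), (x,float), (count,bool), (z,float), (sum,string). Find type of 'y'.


Lookup 'y' → type float


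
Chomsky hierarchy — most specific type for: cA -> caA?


LHS has context (more than one symbol) and |LHS| ≤ |RHS|
Classification: Type 1 (Context-Sensitive)


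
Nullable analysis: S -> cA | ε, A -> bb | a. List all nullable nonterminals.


A nonterminal is nullable iff some alternative derives ε (directly, or every symbol in it is nullable)
Nullable: {S}


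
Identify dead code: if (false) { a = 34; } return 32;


condition is constant false, so the whole block is unreachable
Dead: 'if (false) { a = 34; }'


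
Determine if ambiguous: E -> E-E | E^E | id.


'id-id^id' has two parse trees (no precedence encoded between - and ^)
Ambiguous


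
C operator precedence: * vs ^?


'*' is multiplicative (level 10); '^' is bitwise XOR (level 4)
Higher level binds tighter
'*' has higher precedence than '^'


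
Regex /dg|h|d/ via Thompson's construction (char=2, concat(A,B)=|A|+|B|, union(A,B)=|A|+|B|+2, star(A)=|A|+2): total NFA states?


Syntax tree has 4 char leaf(s), 2 union(s), 0 star(s)
chars contribute 4×2 = 8; each union adds +2; each star adds +2
Total: 8 + 4 + 0 = 12 states


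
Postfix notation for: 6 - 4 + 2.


Left to right (same or higher precedence on left)
Postfix: 6 4 - 2 +


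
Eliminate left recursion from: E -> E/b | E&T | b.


Left-recursive alternatives: E/b, E&T; non-recursive: b
Introduce E': E -> bE', E' -> /bE' | &TE' | ε


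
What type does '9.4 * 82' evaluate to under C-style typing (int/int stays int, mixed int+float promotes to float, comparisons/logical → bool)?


Operand types: float * int
Rule: mixed int/float promotes to float; int/int stays int
Result type: float


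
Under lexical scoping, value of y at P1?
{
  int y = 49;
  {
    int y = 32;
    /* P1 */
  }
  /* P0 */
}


y declared in the same block as P1
y = 32


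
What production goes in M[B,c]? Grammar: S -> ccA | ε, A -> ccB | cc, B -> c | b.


For [B, c]: 'c' ∈ FIRST(c)
Entry: B -> c


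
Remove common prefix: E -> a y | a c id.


Common prefix: 'a'
Factored: E -> a E', E' -> y | c id


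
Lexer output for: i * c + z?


Scan left to right, longest-match per lexeme
Tokens: ID(i), OP(*), ID(c), OP(+), ID(z)


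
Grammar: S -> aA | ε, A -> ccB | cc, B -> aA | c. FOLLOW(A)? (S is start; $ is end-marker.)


$ ∈ FOLLOW(S). For each A -> αBβ: add FIRST(β)\{ε} to FOLLOW(B); if β nullable, add FOLLOW(A).
FOLLOW(A) = {$}


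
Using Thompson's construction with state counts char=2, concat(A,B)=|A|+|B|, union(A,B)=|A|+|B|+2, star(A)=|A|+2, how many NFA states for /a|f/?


Syntax tree has 2 char leaf(s), 1 union(s), 0 star(s)
chars contribute 2×2 = 4; each union adds +2; each star adds +2
Total: 4 + 2 + 0 = 6 states


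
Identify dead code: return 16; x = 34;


statement follows a return and is unreachable
Dead: 'x = 34'


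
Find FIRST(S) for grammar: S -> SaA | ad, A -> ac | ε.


Per alternative of S: FIRST(SaA) = {a}; FIRST(ad) = {a}
FIRST(S) = {a}


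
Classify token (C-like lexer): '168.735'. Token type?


Pattern: digits with a decimal point
Type: FLOAT_LITERAL


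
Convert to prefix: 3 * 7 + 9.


left-to-right (same/higher precedence on left): tree is (+ (* 3 7) 9)
Prefix: + * 3 7 9


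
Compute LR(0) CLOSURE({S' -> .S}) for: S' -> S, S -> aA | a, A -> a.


Start: S' -> .S
For each item with dot before a nonterminal B, add B -> .γ for every B-production
Closure: [S' -> .S, S -> .aA, S -> .a]


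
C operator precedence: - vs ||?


'-' is additive (level 9); '||' is logical OR (level 1)
Higher level binds tighter
'-' has higher precedence than '||'


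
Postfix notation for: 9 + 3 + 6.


Left to right (same or higher precedence on left)
Postfix: 9 3 + 6 +


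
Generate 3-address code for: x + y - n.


Break into single-operator statements:
t1 = x + y
t2 = t1 - n


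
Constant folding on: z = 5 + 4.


5 + 4 = 9 at compile time
Optimized: z = 9


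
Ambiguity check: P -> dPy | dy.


balanced d^n…y^n: each string has a unique parse
Unambiguous


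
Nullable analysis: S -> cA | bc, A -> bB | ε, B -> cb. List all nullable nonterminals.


A nonterminal is nullable iff some alternative derives ε (directly, or every symbol in it is nullable)
Nullable: {A}


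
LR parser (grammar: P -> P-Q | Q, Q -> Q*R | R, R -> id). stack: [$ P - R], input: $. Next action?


'R' (not preceded by Q*) is the handle for Q -> R
Action: reduce (Q -> R)


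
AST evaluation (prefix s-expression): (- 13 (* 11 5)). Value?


Evaluate inner: (* 11 5) = 55
Evaluate root: (- 13 55) = -42
Result: -42


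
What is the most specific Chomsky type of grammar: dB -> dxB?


LHS has context (more than one symbol) and |LHS| ≤ |RHS|
Classification: Type 1 (Context-Sensitive)


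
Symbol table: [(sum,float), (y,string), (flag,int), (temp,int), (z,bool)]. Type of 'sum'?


Lookup 'sum' → type float


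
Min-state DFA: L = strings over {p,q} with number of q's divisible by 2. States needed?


Track (count of q) mod 2: states 0..1, accept at 0
Minimal DFA: 2 states


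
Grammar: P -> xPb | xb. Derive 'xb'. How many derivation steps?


Derivation: P => xb
Steps: 1


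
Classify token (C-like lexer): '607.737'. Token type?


Pattern: digits with a decimal point
Type: FLOAT_LITERAL


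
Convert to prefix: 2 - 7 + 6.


left-to-right (same/higher precedence on left): tree is (+ (- 2 7) 6)
Prefix: + - 2 7 6


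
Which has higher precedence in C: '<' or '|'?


'<' is relational (level 7); '|' is bitwise OR (level 3)
Higher level binds tighter
'<' has higher precedence than '|'


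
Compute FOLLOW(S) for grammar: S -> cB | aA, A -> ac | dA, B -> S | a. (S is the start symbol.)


$ ∈ FOLLOW(S). For each A -> αBβ: add FIRST(β)\{ε} to FOLLOW(B); if β nullable, add FOLLOW(A).
FOLLOW(S) = {$}


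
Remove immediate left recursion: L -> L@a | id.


Left-recursive alternatives: L@a; non-recursive: id
Introduce L': L -> idL', L' -> @aL' | ε


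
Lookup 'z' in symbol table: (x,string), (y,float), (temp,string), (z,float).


Lookup 'z' → type float


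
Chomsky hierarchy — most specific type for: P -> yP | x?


Right-linear: every RHS is a terminal or a terminal followed by one nonterminal
Classification: Type 3 (Regular)


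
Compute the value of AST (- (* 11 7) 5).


Evaluate inner: (* 11 7) = 77
Evaluate root: (- 77 5) = 72
Result: 72


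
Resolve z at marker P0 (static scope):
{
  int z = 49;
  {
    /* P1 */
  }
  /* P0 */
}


z declared in the same block as P0
z = 49


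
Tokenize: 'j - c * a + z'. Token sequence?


Scan left to right, longest-match per lexeme
Tokens: ID(j), OP(-), ID(c), OP(*), ID(a), OP(+), ID(z)


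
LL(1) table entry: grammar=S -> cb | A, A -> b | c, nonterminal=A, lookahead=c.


For [A, c]: 'c' ∈ FIRST(c)
Entry: A -> c


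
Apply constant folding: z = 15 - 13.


15 - 13 = 2 at compile time
Optimized: z = 2


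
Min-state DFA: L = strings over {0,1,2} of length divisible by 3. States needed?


Track length mod 3: states 0..2, accept at 0
Minimal DFA: 3 states


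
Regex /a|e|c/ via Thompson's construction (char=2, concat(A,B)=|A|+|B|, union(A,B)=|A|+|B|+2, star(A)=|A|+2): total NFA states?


Syntax tree has 3 char leaf(s), 2 union(s), 0 star(s)
chars contribute 3×2 = 6; each union adds +2; each star adds +2
Total: 6 + 4 + 0 = 10 states


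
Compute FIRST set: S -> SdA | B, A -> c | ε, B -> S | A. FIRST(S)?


Per alternative of S: FIRST(SdA) = {c, d}; FIRST(B) = {c, d, ε}
FIRST(S) = {c, d, ε}


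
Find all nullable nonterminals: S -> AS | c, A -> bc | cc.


A nonterminal is nullable iff some alternative derives ε (directly, or every symbol in it is nullable)
Nullable: {}


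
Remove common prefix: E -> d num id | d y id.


Common prefix: 'd'
Factored: E -> d E', E' -> num id | y id


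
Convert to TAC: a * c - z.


Break into single-operator statements:
t1 = a * c
t2 = t1 - z


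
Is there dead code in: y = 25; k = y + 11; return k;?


y is read by k's definition; k is returned
No dead code


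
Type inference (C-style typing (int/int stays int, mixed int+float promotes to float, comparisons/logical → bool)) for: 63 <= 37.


Operand types: int <= int
Rule: comparison yields bool
Result type: bool


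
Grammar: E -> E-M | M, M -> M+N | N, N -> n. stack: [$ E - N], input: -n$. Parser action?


'N' (not preceded by M+) is the handle for M -> N
Action: reduce (M -> N)


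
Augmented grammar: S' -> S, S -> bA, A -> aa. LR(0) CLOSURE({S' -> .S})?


Start: S' -> .S
For each item with dot before a nonterminal B, add B -> .γ for every B-production
Closure: [S' -> .S, S -> .bA]


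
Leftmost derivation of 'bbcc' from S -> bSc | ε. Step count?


Derivation: S => bSc => bbScc => bbcc
Steps: 3


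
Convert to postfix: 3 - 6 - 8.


Left to right (same or higher precedence on left)
Postfix: 3 6 - 8 -


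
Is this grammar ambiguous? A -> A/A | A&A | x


'x/x&x' has two parse trees (no precedence encoded between / and &)
Ambiguous


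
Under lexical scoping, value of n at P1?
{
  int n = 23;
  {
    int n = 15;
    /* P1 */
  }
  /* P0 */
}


n declared in the same block as P1
n = 15


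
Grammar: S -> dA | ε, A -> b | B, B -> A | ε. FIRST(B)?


Per alternative of B: FIRST(A) = {b, ε}; FIRST(ε) = {ε}
FIRST(B) = {b, ε}


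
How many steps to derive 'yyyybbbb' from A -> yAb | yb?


Derivation: A => yAb => yyAbb => yyyAbbb => yyyybbbb
Steps: 4


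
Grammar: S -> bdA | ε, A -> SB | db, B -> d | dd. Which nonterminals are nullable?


A nonterminal is nullable iff some alternative derives ε (directly, or every symbol in it is nullable)
Nullable: {S}


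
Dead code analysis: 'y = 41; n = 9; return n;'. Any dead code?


y is assigned but never read
Dead: 'y = 41'


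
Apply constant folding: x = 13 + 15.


13 + 15 = 28 at compile time
Optimized: x = 28


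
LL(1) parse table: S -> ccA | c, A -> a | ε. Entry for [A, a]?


For [A, a]: 'a' ∈ FIRST(a)
Entry: A -> a


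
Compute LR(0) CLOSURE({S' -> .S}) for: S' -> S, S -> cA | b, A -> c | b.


Start: S' -> .S
For each item with dot before a nonterminal B, add B -> .γ for every B-production
Closure: [S' -> .S, S -> .cA, S -> .b]


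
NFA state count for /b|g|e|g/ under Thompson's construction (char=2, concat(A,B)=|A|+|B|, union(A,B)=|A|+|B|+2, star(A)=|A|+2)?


Syntax tree has 4 char leaf(s), 3 union(s), 0 star(s)
chars contribute 4×2 = 8; each union adds +2; each star adds +2
Total: 8 + 6 + 0 = 14 states
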